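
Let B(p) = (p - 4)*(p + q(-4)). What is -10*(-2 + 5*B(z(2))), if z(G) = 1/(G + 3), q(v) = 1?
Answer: 248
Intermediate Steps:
z(G) = 1/(3 + G)
B(p) = (1 + p)*(-4 + p) (B(p) = (p - 4)*(p + 1) = (-4 + p)*(1 + p) = (1 + p)*(-4 + p))
-10*(-2 + 5*B(z(2))) = -10*(-2 + 5*(-4 + (1/(3 + 2))² - 3/(3 + 2))) = -10*(-2 + 5*(-4 + (1/5)² - 3/5)) = -10*(-2 + 5*(-4 + (⅕)² - 3*⅕)) = -10*(-2 + 5*(-4 + 1/25 - ⅗)) = -10*(-2 + 5*(-114/25)) = -10*(-2 - 114/5) = -10*(-124/5) = 248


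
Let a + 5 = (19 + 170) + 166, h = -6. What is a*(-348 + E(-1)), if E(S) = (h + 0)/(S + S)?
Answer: -120750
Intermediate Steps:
E(S) = -3/S (E(S) = (-6 + 0)/(S + S) = -6*1/(2*S) = -3/S)
a = 350 (a = -5 + ((19 + 170) + 166) = -5 + (189 + 166) = -5 + 355 = 350)
a*(-348 + E(-1)) = 350*(-348 - 3/(-1)) = 350*(-348 - 3*(-1)) = 350*(-348 + 3) = 350*(-345) = -120750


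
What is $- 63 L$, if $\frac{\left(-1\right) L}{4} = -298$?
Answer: $-75096$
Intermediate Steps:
$L = 1192$ ($L = \left(-4\right) \left(-298\right) = 1192$)
$- 63 L = \left(-63\right) 1192 = -75096$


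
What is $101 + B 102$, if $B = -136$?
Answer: $-13771$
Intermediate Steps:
$101 + B 102 = 101 - 13872 = -13771$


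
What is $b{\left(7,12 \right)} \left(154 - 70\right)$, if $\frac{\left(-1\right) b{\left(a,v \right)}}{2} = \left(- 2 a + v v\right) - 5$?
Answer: $-21000$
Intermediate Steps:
$b{\left(a,v \right)} = 10 - 2 v^{2} + 4 a$ ($b{\left(a,v \right)} = - 2 \left(\left(- 2 a + v v\right) - 5\right) = - 2 \left(\left(- 2 a + v^{2}\right) - 5\right) = - 2 \left(\left(v^{2} - 2 a\right) - 5\right) = - 2 \left(-5 + v^{2} - 2 a\right) = 10 - 2 v^{2} + 4 a$)
$b{\left(7,12 \right)} \left(154 - 70\right) = \left(10 - 2 \cdot 12^{2} + 4 \cdot 7\right) \left(154 - 70\right) = \left(10 - 288 + 28\right) 84 = \left(-250\right) 84 = -21000$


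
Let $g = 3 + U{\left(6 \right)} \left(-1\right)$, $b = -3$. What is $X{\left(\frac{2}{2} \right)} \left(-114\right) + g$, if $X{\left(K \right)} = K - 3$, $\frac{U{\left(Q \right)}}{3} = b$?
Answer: $240$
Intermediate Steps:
$U{\left(Q \right)} = -9$ ($U{\left(Q \right)} = 3 \left(-3\right) = -9$)
$X{\left(K \right)} = -3 + K$
$g = 12$ ($g = 3 - -9 = 3 + 9 = 12$)
$X{\left(\frac{2}{2} \right)} \left(-114\right) + g = \left(-3 + \frac{2}{2}\right) \left(-114\right) + 12 = \left(-3 + 2 \cdot \frac{1}{2}\right) \left(-114\right) + 12 = \left(-3 + 1\right) \left(-114\right) + 12 = \left(-2\right) \left(-114\right) + 12 = 228 + 12 = 240$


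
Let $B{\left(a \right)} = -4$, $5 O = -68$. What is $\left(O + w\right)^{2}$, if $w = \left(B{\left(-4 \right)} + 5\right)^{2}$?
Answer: $\frac{3969}{25} \approx 158.76$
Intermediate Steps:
$O = - \frac{68}{5}$ ($O = \frac{1}{5} \left(-68\right) = - \frac{68}{5} \approx -13.6$)
$w = 1$ ($w = \left(-4 + 5\right)^{2} = 1^{2} = 1$)
$\left(O + w\right)^{2} = \left(- \frac{68}{5} + 1\right)^{2} = \left(- \frac{63}{5}\right)^{2} = \frac{3969}{25}$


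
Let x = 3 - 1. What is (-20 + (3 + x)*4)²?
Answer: 0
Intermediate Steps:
x = 2
(-20 + (3 + x)*4)² = (-20 + (3 + 2)*4)² = (-20 + 5*4)² = (-20 + 20)² = 0² = 0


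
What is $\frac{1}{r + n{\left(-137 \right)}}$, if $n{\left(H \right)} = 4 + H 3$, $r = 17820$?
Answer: $\frac{1}{17413} \approx 5.7428 \cdot 10^{-5}$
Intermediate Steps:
$n{\left(H \right)} = 4 + 3 H$
$\frac{1}{r + n{\left(-137 \right)}} = \frac{1}{17820 + \left(4 + 3 \left(-137\right)\right)} = \frac{1}{17820 + \left(4 - 411\right)} = \frac{1}{17820 - 407} = \frac{1}{17413}$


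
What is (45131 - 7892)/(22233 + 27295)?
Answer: 37239/49528 ≈ 0.75188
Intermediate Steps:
(45131 - 7892)/(22233 + 27295) = 37239/49528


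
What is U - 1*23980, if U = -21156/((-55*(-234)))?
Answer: -51440626/2145 ≈ -23982.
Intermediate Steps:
U = -3526/2145 (U = -21156/12870 = -21156*1/12870 = -3526/2145 ≈ -1.6438)
U - 1*23980 = -3526/2145 - 1*23980 = -3526/2145 - 23980 = -51440626/2145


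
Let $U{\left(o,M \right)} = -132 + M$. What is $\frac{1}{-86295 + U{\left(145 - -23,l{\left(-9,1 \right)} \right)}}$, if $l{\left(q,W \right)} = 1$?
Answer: $- \frac{1}{86426} \approx -1.1571 \cdot 10^{-5}$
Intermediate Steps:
$\frac{1}{-86295 + U{\left(145 - -23,l{\left(-9,1 \right)} \right)}} = \frac{1}{-86295 + \left(-132 + 1\right)} = \frac{1}{-86295 - 131} = \frac{1}{-86426} = - \frac{1}{86426}$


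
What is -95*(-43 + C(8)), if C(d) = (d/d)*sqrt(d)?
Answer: 4085 - 190*sqrt(2) ≈ 3816.3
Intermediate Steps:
C(d) = sqrt(d) (C(d) = 1*sqrt(d) = sqrt(d))
-95*(-43 + C(8)) = -95*(-43 + sqrt(8)) = -95*(-43 + 2*sqrt(2)) = 4085 - 190*sqrt(2)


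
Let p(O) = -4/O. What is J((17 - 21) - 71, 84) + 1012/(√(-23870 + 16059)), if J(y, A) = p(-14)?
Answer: 2/7 - 1012*I*√7811/7811 ≈ 0.28571 - 11.451*I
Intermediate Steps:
J(y, A) = 2/7 (J(y, A) = -4/(-14) = -4*(-1/14) = 2/7)
J((17 - 21) - 71, 84) + 1012/(√(-23870 + 16059)) = 2/7 + 1012/(√(-23870 + 16059)) = 2/7 + 1012/(√(-7811)) = 2/7 + 1012/((I*√7811)) = 2/7 + 1012*(-I*√7811/7811) = 2/7 - 1012*I*√7811/7811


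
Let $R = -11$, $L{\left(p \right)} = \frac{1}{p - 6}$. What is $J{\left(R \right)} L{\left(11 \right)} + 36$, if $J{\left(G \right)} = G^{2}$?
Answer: $\frac{301}{5} \approx 60.2$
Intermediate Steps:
$L{\left(p \right)} = \frac{1}{-6 + p}$
$J{\left(R \right)} L{\left(11 \right)} + 36 = \frac{\left(-11\right)^{2}}{-6 + 11} + 36 = \frac{121}{5} + 36 = \frac{301}{5}$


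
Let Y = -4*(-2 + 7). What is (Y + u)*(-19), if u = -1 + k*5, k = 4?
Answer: 19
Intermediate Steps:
Y = -20 (Y = -4*5 = -20)
u = 19 (u = -1 + 4*5 = -1 + 20 = 19)
(Y + u)*(-19) = (-20 + 19)*(-19) = -1*(-19) = 19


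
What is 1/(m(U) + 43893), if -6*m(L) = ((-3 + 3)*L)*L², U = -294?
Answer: 1/43893 ≈ 2.2783e-5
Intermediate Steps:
m(L) = 0 (m(L) = -(-3 + 3)*L*L²/6 = -0*L*L²/6 = -0*L² = -⅙*0 = 0)
1/(m(U) + 43893) = 1/(0 + 43893) = 1/43893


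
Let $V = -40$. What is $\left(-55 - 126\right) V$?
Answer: $7240$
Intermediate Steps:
$\left(-55 - 126\right) V = \left(-55 - 126\right) \left(-40\right) = \left(-181\right) \left(-40\right) = 7240$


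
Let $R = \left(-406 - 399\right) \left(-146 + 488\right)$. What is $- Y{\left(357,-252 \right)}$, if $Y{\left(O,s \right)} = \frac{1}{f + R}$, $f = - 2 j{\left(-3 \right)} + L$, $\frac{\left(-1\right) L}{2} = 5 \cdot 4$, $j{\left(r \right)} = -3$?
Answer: $\frac{1}{275344} \approx 3.6318 \cdot 10^{-6}$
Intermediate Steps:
$L = -40$ ($L = - 2 \cdot 5 \cdot 4 = \left(-2\right) 20 = -40$)
$R = -275310$ ($R = \left(-805\right) 342 = -275310$)
$f = -34$ ($f = \left(-2\right) \left(-3\right) - 40 = 6 - 40 = -34$)
$Y{\left(O,s \right)} = - \frac{1}{275344}$ ($Y{\left(O,s \right)} = \frac{1}{-34 - 275310} = \frac{1}{-275344} = - \frac{1}{275344}$)
$- Y{\left(357,-252 \right)} = \left(-1\right) \left(- \frac{1}{275344}\right) = \frac{1}{275344}$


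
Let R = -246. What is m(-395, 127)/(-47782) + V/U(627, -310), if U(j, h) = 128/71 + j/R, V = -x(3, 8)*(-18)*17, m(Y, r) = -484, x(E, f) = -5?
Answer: 212813956066/103758613 ≈ 2051.0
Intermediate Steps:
V = -1530 (V = -(-5*(-18))*17 = -90*17 = -1*1530 = -1530)
U(j, h) = 128/71 - j/246 (U(j, h) = 128/71 + j/(-246) = 128*(1/71) + j*(-1/246) = 128/71 - j/246)
m(-395, 127)/(-47782) + V/U(627, -310) = -484/(-47782) - 1530/(128/71 - 1/246*627) = -484*(-1/47782) - 1530/(128/71 - 209/82) = 242/23891 - 1530/(-4343/5822) = 242/23891 - 1530*(-5822/4343) = 242/23891 + 8907660/4343 = 212813956066/103758613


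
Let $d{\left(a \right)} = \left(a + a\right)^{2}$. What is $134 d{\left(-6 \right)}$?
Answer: $19296$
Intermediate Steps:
$d{\left(a \right)} = 4 a^{2}$ ($d{\left(a \right)} = \left(2 a\right)^{2} = 4 a^{2}$)
$134 d{\left(-6 \right)} = 134 \cdot 4 \left(-6\right)^{2} = 134 \cdot 4 \cdot 36 = 134 \cdot 144 = 19296$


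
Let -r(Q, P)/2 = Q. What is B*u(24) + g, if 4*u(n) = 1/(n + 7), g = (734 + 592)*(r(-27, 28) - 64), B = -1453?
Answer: -1645693/124 ≈ -13272.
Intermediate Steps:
r(Q, P) = -2*Q
g = -13260 (g = (734 + 592)*(-2*(-27) - 64) = 1326*(54 - 64) = 1326*(-10) = -13260)
u(n) = 1/(4*(7 + n)) (u(n) = 1/(4*(n + 7)) = 1/(4*(7 + n)))
B*u(24) + g = -1453/(4*(7 + 24)) - 13260 = -1453/(4*31) - 13260 = -1453*1/124 - 13260 = -1453/124 - 13260 = -1645693/124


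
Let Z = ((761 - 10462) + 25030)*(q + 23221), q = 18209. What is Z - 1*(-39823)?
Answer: 635120293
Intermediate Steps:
Z = 635080470 (Z = ((761 - 10462) + 25030)*(18209 + 23221) = (-9701 + 25030)*41430 = 15329*41430 = 635080470)
Z - 1*(-39823) = 635080470 - 1*(-39823) = 635080470 + 39823 = 635120293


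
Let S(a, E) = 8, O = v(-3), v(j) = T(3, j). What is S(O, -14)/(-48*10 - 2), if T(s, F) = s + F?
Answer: -4/241 ≈ -0.016598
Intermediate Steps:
T(s, F) = F + s
v(j) = 3 + j (v(j) = j + 3 = 3 + j)
O = 0 (O = 3 - 3 = 0)
S(O, -14)/(-48*10 - 2) = 8/(-48*10 - 2) = 8/(-480 - 2) = 8/(-482) = 8*(-1/482) = -4/241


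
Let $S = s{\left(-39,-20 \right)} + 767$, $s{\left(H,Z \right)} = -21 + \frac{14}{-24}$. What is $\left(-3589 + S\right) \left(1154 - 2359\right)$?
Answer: $\frac{41118215}{12} \approx 3.4265 \cdot 10^{6}$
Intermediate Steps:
$s{\left(H,Z \right)} = - \frac{259}{12}$ ($s{\left(H,Z \right)} = -21 + 14 \left(- \frac{1}{24}\right) = -21 - \frac{7}{12} = - \frac{259}{12}$)
$S = \frac{8945}{12}$ ($S = - \frac{259}{12} + 767 = \frac{8945}{12} \approx 745.42$)
$\left(-3589 + S\right) \left(1154 - 2359\right) = \left(-3589 + \frac{8945}{12}\right) \left(1154 - 2359\right) = \left(- \frac{34123}{12}\right) \left(-1205\right) = \frac{41118215}{12}$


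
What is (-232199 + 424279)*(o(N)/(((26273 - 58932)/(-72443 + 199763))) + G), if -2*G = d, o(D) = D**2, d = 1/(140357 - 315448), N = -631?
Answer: -243558493205070699320/816899567 ≈ -2.9815e+11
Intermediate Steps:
d = -1/175091 (d = 1/(-175091) = -1/175091 ≈ -5.7113e-6)
G = 1/350182 (G = -1/2*(-1/175091) = 1/350182 ≈ 2.8557e-6)
(-232199 + 424279)*(o(N)/(((26273 - 58932)/(-72443 + 199763))) + G) = (-232199 + 424279)*((-631)**2/(((26273 - 58932)/(-72443 + 199763))) + 1/350182) = 192080*(398161/((-32659/127320)) + 1/350182) = 192080*(398161/((-32659*1/127320)) + 1/350182) = 192080*(398161/(-32659/127320) + 1/350182) = 192080*(398161*(-127320/32659) + 1/350182) = 192080*(-50693858520/32659 + 1/350182) = 192080*(-17752076764217981/11436593938) = -243558493205070699320/816899567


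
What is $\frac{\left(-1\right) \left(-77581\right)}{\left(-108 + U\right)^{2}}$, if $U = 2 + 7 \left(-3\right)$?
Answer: $\frac{77581}{16129} \approx 4.81$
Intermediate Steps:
$U = -19$ ($U = 2 - 21 = -19$)
$\frac{\left(-1\right) \left(-77581\right)}{\left(-108 + U\right)^{2}} = \frac{\left(-1\right) \left(-77581\right)}{\left(-108 - 19\right)^{2}} = \frac{77581}{\left(-127\right)^{2}} = \frac{77581}{16129}$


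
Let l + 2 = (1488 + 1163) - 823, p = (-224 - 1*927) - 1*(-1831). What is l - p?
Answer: 1146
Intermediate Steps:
p = 680 (p = (-224 - 927) + 1831 = -1151 + 1831 = 680)
l = 1826 (l = -2 + ((1488 + 1163) - 823) = -2 + (2651 - 823) = -2 + 1828 = 1826)
l - p = 1826 - 1*680 = 1826 - 680 = 1146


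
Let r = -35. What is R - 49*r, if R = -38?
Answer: 1677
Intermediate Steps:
R - 49*r = -38 - 49*(-35) = -38 + 1715 = 1677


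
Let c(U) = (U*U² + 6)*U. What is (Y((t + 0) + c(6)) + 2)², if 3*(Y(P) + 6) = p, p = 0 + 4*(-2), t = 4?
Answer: 400/9 ≈ 44.444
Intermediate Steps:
p = -8 (p = 0 - 8 = -8)
c(U) = U*(6 + U³) (c(U) = (U³ + 6)*U = (6 + U³)*U = U*(6 + U³))
Y(P) = -26/3 (Y(P) = -6 + (⅓)*(-8) = -6 - 8/3 = -26/3)
(Y((t + 0) + c(6)) + 2)² = (-26/3 + 2)² = (-20/3)² = 400/9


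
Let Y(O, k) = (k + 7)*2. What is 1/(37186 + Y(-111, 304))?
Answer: 1/37808 ≈ 2.6449e-5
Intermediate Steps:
Y(O, k) = 14 + 2*k (Y(O, k) = (7 + k)*2 = 14 + 2*k)
1/(37186 + Y(-111, 304)) = 1/(37186 + (14 + 2*304)) = 1/(37186 + (14 + 608)) = 1/(37186 + 622) = 1/37808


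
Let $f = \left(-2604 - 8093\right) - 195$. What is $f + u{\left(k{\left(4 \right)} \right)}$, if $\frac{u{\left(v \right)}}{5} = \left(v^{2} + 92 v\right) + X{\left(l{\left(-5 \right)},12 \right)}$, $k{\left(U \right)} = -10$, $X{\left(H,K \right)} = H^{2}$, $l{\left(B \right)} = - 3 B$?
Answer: $-13867$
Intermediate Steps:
$u{\left(v \right)} = 1125 + 5 v^{2} + 460 v$ ($u{\left(v \right)} = 5 \left(\left(v^{2} + 92 v\right) + \left(\left(-3\right) \left(-5\right)\right)^{2}\right) = 5 \left(\left(v^{2} + 92 v\right) + 15^{2}\right) = 5 \left(\left(v^{2} + 92 v\right) + 225\right) = 5 \left(225 + v^{2} + 92 v\right) = 1125 + 5 v^{2} + 460 v$)
$f = -10892$ ($f = -10697 - 195 = -10892$)
$f + u{\left(k{\left(4 \right)} \right)} = -10892 + \left(1125 + 5 \left(-10\right)^{2} + 460 \left(-10\right)\right) = -10892 + \left(1125 + 5 \cdot 100 - 4600\right) = -10892 + \left(1125 + 500 - 4600\right) = -10892 - 2975 = -13867$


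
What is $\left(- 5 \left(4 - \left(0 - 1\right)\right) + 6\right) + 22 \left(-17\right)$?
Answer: $-393$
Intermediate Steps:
$\left(- 5 \left(4 - \left(0 - 1\right)\right) + 6\right) + 22 \left(-17\right) = \left(- 5 \left(4 - \left(0 - 1\right)\right) + 6\right) - 374 = \left(- 5 \left(4 - -1\right) + 6\right) - 374 = \left(- 5 \left(4 + 1\right) + 6\right) - 374 = \left(\left(-5\right) 5 + 6\right) - 374 = \left(-25 + 6\right) - 374 = -19 - 374 = -393$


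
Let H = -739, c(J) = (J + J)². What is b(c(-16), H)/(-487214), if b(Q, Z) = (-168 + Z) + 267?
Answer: 320/243607 ≈ 0.0013136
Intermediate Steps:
c(J) = 4*J² (c(J) = (2*J)² = 4*J²)
b(Q, Z) = 99 + Z
b(c(-16), H)/(-487214) = (99 - 739)/(-487214) = -640*(-1/487214) = 320/243607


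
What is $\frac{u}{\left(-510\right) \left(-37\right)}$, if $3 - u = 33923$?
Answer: $- \frac{3392}{1887} \approx -1.7976$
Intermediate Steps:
$u = -33920$ ($u = 3 - 33923 = -33920$)
$\frac{u}{\left(-510\right) \left(-37\right)} = - \frac{33920}{\left(-510\right) \left(-37\right)} = - \frac{33920}{18870} = \left(-33920\right) \frac{1}{18870} = - \frac{3392}{1887}$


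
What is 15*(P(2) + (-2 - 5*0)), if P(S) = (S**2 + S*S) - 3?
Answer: 45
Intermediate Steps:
P(S) = -3 + 2*S**2 (P(S) = (S**2 + S**2) - 3 = 2*S**2 - 3 = -3 + 2*S**2)
15*(P(2) + (-2 - 5*0)) = 15*((-3 + 2*2**2) + (-2 - 5*0)) = 15*((-3 + 2*4) + (-2 + 0)) = 15*((-3 + 8) - 2) = 15*(5 - 2) = 15*3 = 45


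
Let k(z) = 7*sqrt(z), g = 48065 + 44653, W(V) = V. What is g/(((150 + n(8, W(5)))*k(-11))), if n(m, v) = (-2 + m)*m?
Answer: -5151*I*sqrt(11)/847 ≈ -20.17*I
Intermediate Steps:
n(m, v) = m*(-2 + m)
g = 92718
g/(((150 + n(8, W(5)))*k(-11))) = 92718/(((150 + 8*(-2 + 8))*(7*sqrt(-11)))) = 92718/(((150 + 8*6)*(7*(I*sqrt(11))))) = 92718/(((150 + 48)*(7*I*sqrt(11)))) = 92718/((198*(7*I*sqrt(11)))) = 92718/((1386*I*sqrt(11))) = 92718*(-I*sqrt(11)/15246) = -5151*I*sqrt(11)/847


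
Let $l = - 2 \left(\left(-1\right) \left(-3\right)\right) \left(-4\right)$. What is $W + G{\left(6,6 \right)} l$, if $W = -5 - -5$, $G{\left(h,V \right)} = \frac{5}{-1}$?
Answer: $-120$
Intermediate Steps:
$G{\left(h,V \right)} = -5$ ($G{\left(h,V \right)} = 5 \left(-1\right) = -5$)
$W = 0$ ($W = -5 + 5 = 0$)
$l = 24$ ($l = \left(-2\right) 3 \left(-4\right) = \left(-6\right) \left(-4\right) = 24$)
$W + G{\left(6,6 \right)} l = 0 - 120 = -120$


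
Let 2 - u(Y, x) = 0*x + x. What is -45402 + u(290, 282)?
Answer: -45682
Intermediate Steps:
u(Y, x) = 2 - x (u(Y, x) = 2 - (0*x + x) = 2 - (0 + x) = 2 - x)
-45402 + u(290, 282) = -45402 + (2 - 1*282) = -45402 + (2 - 282) = -45402 - 280 = -45682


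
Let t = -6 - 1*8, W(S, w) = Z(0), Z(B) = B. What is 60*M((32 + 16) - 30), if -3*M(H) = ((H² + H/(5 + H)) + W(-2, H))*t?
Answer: 2091600/23 ≈ 90939.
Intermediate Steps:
W(S, w) = 0
t = -14 (t = -6 - 8 = -14)
M(H) = 14*H²/3 + 14*H/(3*(5 + H)) (M(H) = -((H² + H/(5 + H)) + 0)*(-14)/3 = -(H² + H/(5 + H))*(-14)/3 = -(-14*H² - 14*H/(5 + H))/3 = 14*H²/3 + 14*H/(3*(5 + H)))
60*M((32 + 16) - 30) = 60*(14*((32 + 16) - 30)*(1 + ((32 + 16) - 30)² + 5*((32 + 16) - 30))/(3*(5 + ((32 + 16) - 30)))) = 60*(14*(48 - 30)*(1 + (48 - 30)² + 5*(48 - 30))/(3*(5 + (48 - 30)))) = 60*((14/3)*18*(1 + 18² + 5*18)/(5 + 18)) = 60*((14/3)*18*(1 + 324 + 90)/23) = 60*((14/3)*18*(1/23)*415) = 60*(34860/23) = 2091600/23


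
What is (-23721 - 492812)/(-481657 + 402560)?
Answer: 516533/79097 ≈ 6.5304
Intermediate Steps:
(-23721 - 492812)/(-481657 + 402560) = -516533/(-79097) = -516533*(-1/79097) = 516533/79097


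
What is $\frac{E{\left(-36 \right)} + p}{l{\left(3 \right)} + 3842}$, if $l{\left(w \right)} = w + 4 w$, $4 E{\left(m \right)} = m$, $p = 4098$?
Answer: $\frac{141}{133} \approx 1.0602$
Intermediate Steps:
$E{\left(m \right)} = \frac{m}{4}$
$l{\left(w \right)} = 5 w$
$\frac{E{\left(-36 \right)} + p}{l{\left(3 \right)} + 3842} = \frac{\frac{1}{4} \left(-36\right) + 4098}{5 \cdot 3 + 3842} = \frac{-9 + 4098}{15 + 3842} = \frac{4089}{3857} = 4089 \cdot \frac{1}{3857} = \frac{141}{133}$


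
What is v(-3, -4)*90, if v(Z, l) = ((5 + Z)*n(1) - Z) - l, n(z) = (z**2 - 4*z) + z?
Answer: 270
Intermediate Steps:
n(z) = z**2 - 3*z
v(Z, l) = -10 - l - 3*Z (v(Z, l) = ((5 + Z)*(1*(-3 + 1)) - Z) - l = ((5 + Z)*(1*(-2)) - Z) - l = ((5 + Z)*(-2) - Z) - l = ((-10 - 2*Z) - Z) - l = (-10 - 3*Z) - l = -10 - l - 3*Z)
v(-3, -4)*90 = (-10 - 1*(-4) - 3*(-3))*90 = (-10 + 4 + 9)*90 = 3*90 = 270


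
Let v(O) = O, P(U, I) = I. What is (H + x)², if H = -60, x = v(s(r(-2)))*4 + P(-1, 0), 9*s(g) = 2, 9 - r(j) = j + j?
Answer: 283024/81 ≈ 3494.1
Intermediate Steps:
r(j) = 9 - 2*j (r(j) = 9 - (j + j) = 9 - 2*j)
s(g) = 2/9 (s(g) = (⅑)*2 = 2/9)
x = 8/9 (x = (2/9)*4 + 0 = 8/9 + 0 = 8/9 ≈ 0.88889)
(H + x)² = (-60 + 8/9)² = (-532/9)² = 283024/81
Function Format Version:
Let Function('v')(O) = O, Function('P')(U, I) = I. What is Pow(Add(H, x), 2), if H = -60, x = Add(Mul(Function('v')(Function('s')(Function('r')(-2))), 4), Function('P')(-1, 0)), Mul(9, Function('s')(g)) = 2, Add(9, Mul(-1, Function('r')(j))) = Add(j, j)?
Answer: Rational(283024, 81) ≈ 3494.1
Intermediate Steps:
Function('r')(j) = Add(9, Mul(-2, j)) (Function('r')(j) = Add(9, Mul(-1, Add(j, j))) = Add(9, Mul(-1, Mul(2, j))) = Add(9, Mul(-2, j)))
Function('s')(g) = Rational(2, 9) (Function('s')(g) = Mul(Rational(1, 9), 2) = Rational(2, 9))
x = Rational(8, 9) (x = Add(Mul(Rational(2, 9), 4), 0) = Add(Rational(8, 9), 0) = Rational(8, 9) ≈ 0.88889)
Pow(Add(H, x), 2) = Pow(Add(-60, Rational(8, 9)), 2) = Pow(Rational(-532, 9), 2) = Rational(283024, 81)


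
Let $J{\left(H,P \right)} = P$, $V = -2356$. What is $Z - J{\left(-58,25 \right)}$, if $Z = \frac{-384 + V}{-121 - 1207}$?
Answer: $- \frac{7615}{332} \approx -22.937$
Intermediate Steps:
$Z = \frac{685}{332}$ ($Z = \frac{-384 - 2356}{-121 - 1207} = - \frac{2740}{-1328} = \left(-2740\right) \left(- \frac{1}{1328}\right) = \frac{685}{332} \approx 2.0633$)
$Z - J{\left(-58,25 \right)} = \frac{685}{332} - 25 = - \frac{7615}{332}$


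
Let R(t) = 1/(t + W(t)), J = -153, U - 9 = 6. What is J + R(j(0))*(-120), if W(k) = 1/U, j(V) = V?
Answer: -1953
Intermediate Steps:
U = 15 (U = 9 + 6 = 15)
W(k) = 1/15
R(t) = 1/(1/15 + t) (R(t) = 1/(t + 1/15) = 1/(1/15 + t))
J + R(j(0))*(-120) = -153 + (15/(1 + 15*0))*(-120) = -153 + (15/(1 + 0))*(-120) = -153 + (15/1)*(-120) = -153 + (15*1)*(-120) = -153 + 15*(-120) = -153 - 1800 = -1953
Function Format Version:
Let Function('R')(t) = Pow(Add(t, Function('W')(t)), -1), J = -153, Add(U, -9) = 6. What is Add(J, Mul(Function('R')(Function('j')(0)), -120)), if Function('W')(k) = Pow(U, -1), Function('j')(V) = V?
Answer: -1953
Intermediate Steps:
U = 15 (U = Add(9, 6) = 15)
Function('W')(k) = Rational(1, 15) (Function('W')(k) = Pow(15, -1) = Rational(1, 15))
Function('R')(t) = Pow(Add(Rational(1, 15), t), -1) (Function('R')(t) = Pow(Add(t, Rational(1, 15)), -1) = Pow(Add(Rational(1, 15), t), -1))
Add(J, Mul(Function('R')(Function('j')(0)), -120)) = Add(-153, Mul(Mul(15, Pow(Add(1, Mul(15, 0)), -1)), -120)) = Add(-153, Mul(Mul(15, Pow(Add(1, 0), -1)), -120)) = Add(-153, Mul(Mul(15, Pow(1, -1)), -120)) = Add(-153, Mul(Mul(15, 1), -120)) = Add(-153, Mul(15, -120)) = Add(-153, -1800) = -1953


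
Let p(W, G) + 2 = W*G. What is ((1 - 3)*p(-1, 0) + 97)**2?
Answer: 10201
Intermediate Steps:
p(W, G) = -2 + G*W (p(W, G) = -2 + W*G = -2 + G*W)
((1 - 3)*p(-1, 0) + 97)**2 = ((1 - 3)*(-2 + 0*(-1)) + 97)**2 = (-2*(-2 + 0) + 97)**2 = (-2*(-2) + 97)**2 = (4 + 97)**2 = 101**2 = 10201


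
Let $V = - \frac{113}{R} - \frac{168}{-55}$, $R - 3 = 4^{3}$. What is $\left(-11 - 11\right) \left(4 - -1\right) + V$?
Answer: $- \frac{400309}{3685} \approx -108.63$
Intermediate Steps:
$R = 67$ ($R = 3 + 4^{3} = 3 + 64 = 67$)
$V = \frac{5041}{3685}$ ($V = - \frac{113}{67} - \frac{168}{-55} = \left(-113\right) \frac{1}{67} - - \frac{168}{55} = - \frac{113}{67} + \frac{168}{55} = \frac{5041}{3685} \approx 1.368$)
$\left(-11 - 11\right) \left(4 - -1\right) + V = \left(-11 - 11\right) \left(4 - -1\right) + \frac{5041}{3685} = - 22 \left(4 + 1\right) + \frac{5041}{3685} = \left(-22\right) 5 + \frac{5041}{3685} = -110 + \frac{5041}{3685} = - \frac{400309}{3685}$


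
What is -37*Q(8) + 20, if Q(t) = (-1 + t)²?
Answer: -1793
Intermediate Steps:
-37*Q(8) + 20 = -37*(-1 + 8)² + 20 = -37*7² + 20 = -37*49 + 20 = -1813 + 20 = -1793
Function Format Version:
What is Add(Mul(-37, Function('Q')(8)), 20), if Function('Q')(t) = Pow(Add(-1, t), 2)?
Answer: -1793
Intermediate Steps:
Add(Mul(-37, Function('Q')(8)), 20) = Add(Mul(-37, Pow(Add(-1, 8), 2)), 20) = Add(Mul(-37, Pow(7, 2)), 20) = Add(Mul(-37, 49), 20) = Add(-1813, 20) = -1793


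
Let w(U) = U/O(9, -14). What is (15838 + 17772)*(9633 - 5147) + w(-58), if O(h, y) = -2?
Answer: 150774489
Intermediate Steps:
w(U) = -U/2 (w(U) = U/(-2) = U*(-1/2) = -U/2)
(15838 + 17772)*(9633 - 5147) + w(-58) = (15838 + 17772)*(9633 - 5147) - 1/2*(-58) = 33610*4486 + 29 = 150774460 + 29 = 150774489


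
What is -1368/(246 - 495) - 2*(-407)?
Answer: 68018/83 ≈ 819.49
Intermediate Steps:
-1368/(246 - 495) - 2*(-407) = -1368/(-249) + 814 = -1368*(-1/249) + 814 = 456/83 + 814 = 68018/83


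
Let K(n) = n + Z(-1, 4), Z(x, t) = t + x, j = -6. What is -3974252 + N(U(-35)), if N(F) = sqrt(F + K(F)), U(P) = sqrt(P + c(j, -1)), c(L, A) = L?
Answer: -3974252 + sqrt(3 + 2*I*sqrt(41)) ≈ -3.9742e+6 + 2.2531*I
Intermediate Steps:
U(P) = sqrt(-6 + P) (U(P) = sqrt(P - 6) = sqrt(-6 + P))
K(n) = 3 + n (K(n) = n + (4 - 1) = n + 3 = 3 + n)
N(F) = sqrt(3 + 2*F) (N(F) = sqrt(F + (3 + F)) = sqrt(3 + 2*F))
-3974252 + N(U(-35)) = -3974252 + sqrt(3 + 2*sqrt(-6 - 35)) = -3974252 + sqrt(3 + 2*sqrt(-41)) = -3974252 + sqrt(3 + 2*(I*sqrt(41))) = -3974252 + sqrt(3 + 2*I*sqrt(41))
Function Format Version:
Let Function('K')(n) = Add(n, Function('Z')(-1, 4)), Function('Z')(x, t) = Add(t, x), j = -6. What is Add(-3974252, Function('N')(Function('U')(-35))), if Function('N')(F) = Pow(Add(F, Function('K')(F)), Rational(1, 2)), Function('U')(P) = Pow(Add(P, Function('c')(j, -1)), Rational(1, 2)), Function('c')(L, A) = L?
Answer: Add(-3974252, Pow(Add(3, Mul(2, I, Pow(41, Rational(1, 2)))), Rational(1, 2))) ≈ Add(-3.9742e+6, Mul(2.2531, I))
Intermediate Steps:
Function('U')(P) = Pow(Add(-6, P), Rational(1, 2)) (Function('U')(P) = Pow(Add(P, -6), Rational(1, 2)) = Pow(Add(-6, P), Rational(1, 2)))
Function('K')(n) = Add(3, n) (Function('K')(n) = Add(n, Add(4, -1)) = Add(n, 3) = Add(3, n))
Function('N')(F) = Pow(Add(3, Mul(2, F)), Rational(1, 2)) (Function('N')(F) = Pow(Add(F, Add(3, F)), Rational(1, 2)) = Pow(Add(3, Mul(2, F)), Rational(1, 2)))
Add(-3974252, Function('N')(Function('U')(-35))) = Add(-3974252, Pow(Add(3, Mul(2, Pow(Add(-6, -35), Rational(1, 2)))), Rational(1, 2))) = Add(-3974252, Pow(Add(3, Mul(2, Pow(-41, Rational(1, 2)))), Rational(1, 2))) = Add(-3974252, Pow(Add(3, Mul(2, Mul(I, Pow(41, Rational(1, 2))))), Rational(1, 2))) = Add(-3974252, Pow(Add(3, Mul(2, I, Pow(41, Rational(1, 2)))), Rational(1, 2)))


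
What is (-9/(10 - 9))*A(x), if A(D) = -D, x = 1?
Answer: 9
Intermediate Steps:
(-9/(10 - 9))*A(x) = (-9/(10 - 9))*(-1*1) = (-9/1)*(-1) = (1*(-9))*(-1) = -9*(-1) = 9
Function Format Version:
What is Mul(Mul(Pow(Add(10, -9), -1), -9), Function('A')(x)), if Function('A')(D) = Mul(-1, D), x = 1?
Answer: 9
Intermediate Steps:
Mul(Mul(Pow(Add(10, -9), -1), -9), Function('A')(x)) = Mul(Mul(Pow(Add(10, -9), -1), -9), Mul(-1, 1)) = Mul(Mul(Pow(1, -1), -9), -1) = Mul(Mul(1, -9), -1) = Mul(-9, -1) = 9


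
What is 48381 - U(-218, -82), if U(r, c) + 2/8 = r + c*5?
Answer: 196037/4 ≈ 49009.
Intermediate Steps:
U(r, c) = -¼ + r + 5*c (U(r, c) = -¼ + (r + c*5) = -¼ + (r + 5*c) = -¼ + r + 5*c)
48381 - U(-218, -82) = 48381 - (-¼ - 218 + 5*(-82)) = 48381 - (-¼ - 218 - 410) = 48381 - 1*(-2513/4) = 48381 + 2513/4 = 196037/4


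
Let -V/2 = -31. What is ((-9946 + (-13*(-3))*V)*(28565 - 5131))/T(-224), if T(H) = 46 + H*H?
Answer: -88205576/25111 ≈ -3512.6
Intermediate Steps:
V = 62 (V = -2*(-31) = 62)
T(H) = 46 + H**2
((-9946 + (-13*(-3))*V)*(28565 - 5131))/T(-224) = ((-9946 - 13*(-3)*62)*(28565 - 5131))/(46 + (-224)**2) = ((-9946 + 39*62)*23434)/(46 + 50176) = ((-9946 + 2418)*23434)/50222 = -7528*23434*(1/50222) = -176411152*1/50222 = -88205576/25111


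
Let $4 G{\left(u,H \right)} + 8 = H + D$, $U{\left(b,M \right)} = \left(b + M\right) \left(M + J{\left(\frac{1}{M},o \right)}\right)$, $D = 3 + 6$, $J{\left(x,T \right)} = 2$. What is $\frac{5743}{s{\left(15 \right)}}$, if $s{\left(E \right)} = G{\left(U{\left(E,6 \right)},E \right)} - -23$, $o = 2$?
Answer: $\frac{5743}{27} \approx 212.7$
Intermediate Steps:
$D = 9$
$U{\left(b,M \right)} = \left(2 + M\right) \left(M + b\right)$ ($U{\left(b,M \right)} = \left(b + M\right) \left(M + 2\right) = \left(M + b\right) \left(2 + M\right) = \left(2 + M\right) \left(M + b\right)$)
$G{\left(u,H \right)} = \frac{1}{4} + \frac{H}{4}$ ($G{\left(u,H \right)} = -2 + \frac{H + 9}{4} = -2 + \frac{9 + H}{4} = -2 + \left(\frac{9}{4} + \frac{H}{4}\right) = \frac{1}{4} + \frac{H}{4}$)
$s{\left(E \right)} = \frac{93}{4} + \frac{E}{4}$ ($s{\left(E \right)} = \left(\frac{1}{4} + \frac{E}{4}\right) - -23 = \left(\frac{1}{4} + \frac{E}{4}\right) + 23 = \frac{93}{4} + \frac{E}{4}$)
$\frac{5743}{s{\left(15 \right)}} = \frac{5743}{\frac{93}{4} + \frac{1}{4} \cdot 15} = \frac{5743}{\frac{93}{4} + \frac{15}{4}} = \frac{5743}{27}$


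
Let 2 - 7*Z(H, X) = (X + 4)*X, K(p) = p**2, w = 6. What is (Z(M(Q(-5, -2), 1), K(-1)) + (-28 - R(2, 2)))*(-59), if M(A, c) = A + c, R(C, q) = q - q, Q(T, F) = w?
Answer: 11741/7 ≈ 1677.3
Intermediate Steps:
Q(T, F) = 6
R(C, q) = 0
Z(H, X) = 2/7 - X*(4 + X)/7 (Z(H, X) = 2/7 - (X + 4)*X/7 = 2/7 - (4 + X)*X/7 = 2/7 - X*(4 + X)/7)
(Z(M(Q(-5, -2), 1), K(-1)) + (-28 - R(2, 2)))*(-59) = ((2/7 - 4/7*(-1)**2 - ((-1)**2)**2/7) + (-28 - 1*0))*(-59) = ((2/7 - 4/7*1 - 1/7*1**2) + (-28 + 0))*(-59) = ((2/7 - 4/7 - 1/7*1) - 28)*(-59) = ((2/7 - 4/7 - 1/7) - 28)*(-59) = (-3/7 - 28)*(-59) = -199/7*(-59) = 11741/7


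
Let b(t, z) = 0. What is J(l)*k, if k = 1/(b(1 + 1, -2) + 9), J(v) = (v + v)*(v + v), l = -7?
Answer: 196/9 ≈ 21.778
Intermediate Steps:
J(v) = 4*v² (J(v) = (2*v)*(2*v) = 4*v²)
k = ⅑ (k = 1/(0 + 9) = 1/9 = ⅑ ≈ 0.11111)
J(l)*k = (4*(-7)²)*(⅑) = (4*49)*(⅑) = 196*(⅑) = 196/9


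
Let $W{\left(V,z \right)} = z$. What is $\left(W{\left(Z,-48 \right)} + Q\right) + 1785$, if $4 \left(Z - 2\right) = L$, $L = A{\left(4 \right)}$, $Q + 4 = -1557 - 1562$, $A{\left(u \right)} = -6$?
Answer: $-1386$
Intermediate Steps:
$Q = -3123$ ($Q = -4 - 3119 = -3123$)
$L = -6$
$Z = \frac{1}{2}$ ($Z = 2 + \frac{1}{4} \left(-6\right) = 2 - \frac{3}{2} = \frac{1}{2} \approx 0.5$)
$\left(W{\left(Z,-48 \right)} + Q\right) + 1785 = \left(-48 - 3123\right) + 1785 = -3171 + 1785 = -1386$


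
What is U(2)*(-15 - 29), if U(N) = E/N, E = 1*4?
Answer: -88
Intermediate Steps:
E = 4
U(N) = 4/N
U(2)*(-15 - 29) = (4/2)*(-15 - 29) = (4*(½))*(-44) = 2*(-44) = -88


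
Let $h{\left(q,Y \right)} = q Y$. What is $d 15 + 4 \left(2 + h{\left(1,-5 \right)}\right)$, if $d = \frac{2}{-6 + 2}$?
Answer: $- \frac{39}{2} \approx -19.5$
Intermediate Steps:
$h{\left(q,Y \right)} = Y q$
$d = - \frac{1}{2}$ ($d = \frac{2}{-4} = 2 \left(- \frac{1}{4}\right) = - \frac{1}{2} \approx -0.5$)
$d 15 + 4 \left(2 + h{\left(1,-5 \right)}\right) = \left(- \frac{1}{2}\right) 15 + 4 \left(2 - 5\right) = - \frac{15}{2} + 4 \left(2 - 5\right) = - \frac{15}{2} + 4 \left(-3\right) = - \frac{15}{2} - 12 = - \frac{39}{2}$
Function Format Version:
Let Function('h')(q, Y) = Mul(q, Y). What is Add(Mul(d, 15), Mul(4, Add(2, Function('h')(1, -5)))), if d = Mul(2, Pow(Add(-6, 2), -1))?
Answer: Rational(-39, 2) ≈ -19.500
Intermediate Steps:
Function('h')(q, Y) = Mul(Y, q)
d = Rational(-1, 2) (d = Mul(2, Pow(-4, -1)) = Mul(2, Rational(-1, 4)) = Rational(-1, 2) ≈ -0.50000)
Add(Mul(d, 15), Mul(4, Add(2, Function('h')(1, -5)))) = Add(Mul(Rational(-1, 2), 15), Mul(4, Add(2, Mul(-5, 1)))) = Add(Rational(-15, 2), Mul(4, Add(2, -5))) = Add(Rational(-15, 2), Mul(4, -3)) = Add(Rational(-15, 2), -12) = Rational(-39, 2)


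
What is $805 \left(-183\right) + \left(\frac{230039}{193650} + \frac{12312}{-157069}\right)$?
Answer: $- \frac{4480759963905859}{30416411850} \approx -1.4731 \cdot 10^{5}$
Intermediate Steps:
$805 \left(-183\right) + \left(\frac{230039}{193650} + \frac{12312}{-157069}\right) = -147315 + \left(230039 \cdot \frac{1}{193650} + 12312 \left(- \frac{1}{157069}\right)\right) = -147315 + \left(\frac{230039}{193650} - \frac{12312}{157069}\right) = -147315 + \frac{33747776891}{30416411850} = - \frac{4480759963905859}{30416411850}$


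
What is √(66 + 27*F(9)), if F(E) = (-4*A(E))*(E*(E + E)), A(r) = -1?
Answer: √17562 ≈ 132.52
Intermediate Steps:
F(E) = 8*E² (F(E) = (-4*(-1))*(E*(E + E)) = 4*(E*(2*E)) = 4*(2*E²) = 8*E²)
√(66 + 27*F(9)) = √(66 + 27*(8*9²)) = √(66 + 27*(8*81)) = √(66 + 27*648) = √(66 + 17496) = √17562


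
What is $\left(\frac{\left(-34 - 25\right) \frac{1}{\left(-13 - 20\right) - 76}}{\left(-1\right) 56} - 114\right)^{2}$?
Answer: $\frac{484297687225}{37258816} \approx 12998.0$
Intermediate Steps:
$\left(\frac{\left(-34 - 25\right) \frac{1}{\left(-13 - 20\right) - 76}}{\left(-1\right) 56} - 114\right)^{2} = \left(\frac{\left(-59\right) \frac{1}{\left(-13 - 20\right) - 76}}{-56} - 114\right)^{2} = \left(- \frac{59}{-33 - 76} \left(- \frac{1}{56}\right) - 114\right)^{2} = \left(- \frac{59}{-109} \left(- \frac{1}{56}\right) - 114\right)^{2} = \left(\left(-59\right) \left(- \frac{1}{109}\right) \left(- \frac{1}{56}\right) - 114\right)^{2} = \left(\frac{59}{109} \left(- \frac{1}{56}\right) - 114\right)^{2} = \left(- \frac{59}{6104} - 114\right)^{2} = \left(- \frac{695915}{6104}\right)^{2} = \frac{484297687225}{37258816}$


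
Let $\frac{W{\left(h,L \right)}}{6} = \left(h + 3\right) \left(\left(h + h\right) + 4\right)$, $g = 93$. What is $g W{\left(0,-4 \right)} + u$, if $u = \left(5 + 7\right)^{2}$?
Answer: $6840$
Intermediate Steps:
$W{\left(h,L \right)} = 6 \left(3 + h\right) \left(4 + 2 h\right)$ ($W{\left(h,L \right)} = 6 \left(h + 3\right) \left(\left(h + h\right) + 4\right) = 6 \left(3 + h\right) \left(2 h + 4\right) = 6 \left(3 + h\right) \left(4 + 2 h\right)$)
$u = 144$ ($u = 12^{2} = 144$)
$g W{\left(0,-4 \right)} + u = 93 \left(72 + 12 \cdot 0^{2} + 60 \cdot 0\right) + 144 = 93 \left(72 + 12 \cdot 0 + 0\right) + 144 = 93 \left(72 + 0 + 0\right) + 144 = 93 \cdot 72 + 144 = 6696 + 144 = 6840$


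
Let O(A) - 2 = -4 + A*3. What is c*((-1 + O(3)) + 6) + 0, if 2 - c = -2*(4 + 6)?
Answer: 264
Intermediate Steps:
O(A) = -2 + 3*A (O(A) = 2 + (-4 + A*3) = 2 + (-4 + 3*A) = -2 + 3*A)
c = 22 (c = 2 - (-2)*(4 + 6) = 2 - (-2)*10 = 2 - 1*(-20) = 2 + 20 = 22)
c*((-1 + O(3)) + 6) + 0 = 22*((-1 + (-2 + 3*3)) + 6) + 0 = 22*((-1 + (-2 + 9)) + 6) + 0 = 22*((-1 + 7) + 6) + 0 = 22*(6 + 6) + 0 = 22*12 + 0 = 264 + 0 = 264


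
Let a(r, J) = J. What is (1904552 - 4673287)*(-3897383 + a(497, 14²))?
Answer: 10790278048445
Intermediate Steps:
(1904552 - 4673287)*(-3897383 + a(497, 14²)) = (1904552 - 4673287)*(-3897383 + 14²) = -2768735*(-3897383 + 196) = -2768735*(-3897187) = 10790278048445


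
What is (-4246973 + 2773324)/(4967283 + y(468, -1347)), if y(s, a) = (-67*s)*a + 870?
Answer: -1473649/47204685 ≈ -0.031218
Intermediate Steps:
y(s, a) = 870 - 67*a*s (y(s, a) = -67*a*s + 870 = 870 - 67*a*s)
(-4246973 + 2773324)/(4967283 + y(468, -1347)) = (-4246973 + 2773324)/(4967283 + (870 - 67*(-1347)*468)) = -1473649/(4967283 + (870 + 42236532)) = -1473649/(4967283 + 42237402) = -1473649/47204685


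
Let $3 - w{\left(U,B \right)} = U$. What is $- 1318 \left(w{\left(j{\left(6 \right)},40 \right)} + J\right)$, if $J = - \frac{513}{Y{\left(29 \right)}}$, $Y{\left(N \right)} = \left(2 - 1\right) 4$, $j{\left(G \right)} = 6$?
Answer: $\frac{345975}{2} \approx 1.7299 \cdot 10^{5}$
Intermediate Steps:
$w{\left(U,B \right)} = 3 - U$
$Y{\left(N \right)} = 4$ ($Y{\left(N \right)} = 1 \cdot 4 = 4$)
$J = - \frac{513}{4} \approx -128.25$
$- 1318 \left(w{\left(j{\left(6 \right)},40 \right)} + J\right) = - 1318 \left(\left(3 - 6\right) - \frac{513}{4}\right) = - 1318 \left(-3 - \frac{513}{4}\right) = \left(-1318\right) \left(- \frac{525}{4}\right) = \frac{345975}{2}$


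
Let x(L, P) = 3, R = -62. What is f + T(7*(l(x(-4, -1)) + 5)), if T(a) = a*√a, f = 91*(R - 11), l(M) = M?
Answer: -6643 + 112*√14 ≈ -6223.9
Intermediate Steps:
f = -6643 (f = 91*(-62 - 11) = 91*(-73) = -6643)
T(a) = a^(3/2)
f + T(7*(l(x(-4, -1)) + 5)) = -6643 + (7*(3 + 5))^(3/2) = -6643 + (7*8)^(3/2) = -6643 + 56^(3/2) = -6643 + 112*√14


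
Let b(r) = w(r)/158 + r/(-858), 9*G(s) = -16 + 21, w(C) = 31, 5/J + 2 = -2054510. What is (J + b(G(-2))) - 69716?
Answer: -43688468239366567/626665195728 ≈ -69716.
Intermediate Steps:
J = -5/2054512 (J = 5/(-2 - 2054510) = 5/(-2054512) = 5*(-1/2054512) = -5/2054512 ≈ -2.4337e-6)
G(s) = 5/9 (G(s) = (-16 + 21)/9 = (⅑)*5 = 5/9)
b(r) = 31/158 - r/858 (b(r) = 31/158 + r/(-858) = 31*(1/158) + r*(-1/858) = 31/158 - r/858)
(J + b(G(-2))) - 69716 = (-5/2054512 + (31/158 - 1/858*5/9)) - 69716 = (-5/2054512 + (31/158 - 5/7722)) - 69716 = (-5/2054512 + 59648/305019) - 69716 = 122546006681/626665195728 - 69716 = -43688468239366567/626665195728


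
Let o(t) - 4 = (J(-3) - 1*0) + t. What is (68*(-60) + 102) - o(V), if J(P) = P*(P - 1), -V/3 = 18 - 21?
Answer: -4003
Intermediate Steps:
V = 9 (V = -3*(18 - 21) = -3*(-3) = 9)
J(P) = P*(-1 + P)
o(t) = 16 + t (o(t) = 4 + ((-3*(-1 - 3) - 1*0) + t) = 4 + ((-3*(-4) + 0) + t) = 4 + ((12 + 0) + t) = 4 + (12 + t) = 16 + t)
(68*(-60) + 102) - o(V) = (68*(-60) + 102) - (16 + 9) = (-4080 + 102) - 1*25 = -3978 - 25 = -4003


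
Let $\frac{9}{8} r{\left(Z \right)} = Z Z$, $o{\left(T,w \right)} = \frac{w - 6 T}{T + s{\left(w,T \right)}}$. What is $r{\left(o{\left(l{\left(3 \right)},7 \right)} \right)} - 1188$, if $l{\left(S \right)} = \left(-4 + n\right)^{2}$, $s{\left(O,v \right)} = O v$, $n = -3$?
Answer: $- \frac{4189583}{3528} \approx -1187.5$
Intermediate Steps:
$l{\left(S \right)} = 49$ ($l{\left(S \right)} = \left(-4 - 3\right)^{2} = \left(-7\right)^{2} = 49$)
$o{\left(T,w \right)} = \frac{w - 6 T}{T + T w}$ ($o{\left(T,w \right)} = \frac{w - 6 T}{T + w T} = \frac{w - 6 T}{T + T w}$)
$r{\left(Z \right)} = \frac{8 Z^{2}}{9}$ ($r{\left(Z \right)} = \frac{8 Z Z}{9} = \frac{8 Z^{2}}{9}$)
$r{\left(o{\left(l{\left(3 \right)},7 \right)} \right)} - 1188 = \frac{8 \left(\frac{7 - 294}{49 \left(1 + 7\right)}\right)^{2}}{9} - 1188 = \frac{8 \left(\frac{7 - 294}{49 \cdot 8}\right)^{2}}{9} - 1188 = \frac{8 \left(\frac{1}{49} \cdot \frac{1}{8} \left(-287\right)\right)^{2}}{9} - 1188 = \frac{8 \left(- \frac{41}{56}\right)^{2}}{9} - 1188 = \frac{8}{9} \cdot \frac{1681}{3136} - 1188 = \frac{1681}{3528} - 1188 = - \frac{4189583}{3528}$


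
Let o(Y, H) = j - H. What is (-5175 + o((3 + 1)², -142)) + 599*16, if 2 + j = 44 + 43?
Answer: 4636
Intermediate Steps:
j = 85 (j = -2 + (44 + 43) = -2 + 87 = 85)
o(Y, H) = 85 - H
(-5175 + o((3 + 1)², -142)) + 599*16 = (-5175 + (85 - 1*(-142))) + 599*16 = (-5175 + (85 + 142)) + 9584 = (-5175 + 227) + 9584 = -4948 + 9584 = 4636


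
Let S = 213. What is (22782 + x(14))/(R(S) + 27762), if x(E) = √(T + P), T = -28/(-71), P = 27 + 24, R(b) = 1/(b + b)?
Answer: 9705132/11826613 + 6*√259079/11826613 ≈ 0.82088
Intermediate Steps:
R(b) = 1/(2*b)
P = 51
T = 28/71 (T = -28*(-1/71) = 28/71 ≈ 0.39437)
x(E) = √259079/71 (x(E) = √(28/71 + 51) = √(3649/71) = √259079/71)
(22782 + x(14))/(R(S) + 27762) = (22782 + √259079/71)/((½)/213 + 27762) = (22782 + √259079/71)/((½)*(1/213) + 27762) = (22782 + √259079/71)/(1/426 + 27762) = (22782 + √259079/71)/(11826613/426) = (22782 + √259079/71)*(426/11826613) = 9705132/11826613 + 6*√259079/11826613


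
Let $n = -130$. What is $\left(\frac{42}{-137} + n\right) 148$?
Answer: $- \frac{2642096}{137} \approx -19285.0$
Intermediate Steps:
$\left(\frac{42}{-137} + n\right) 148 = \left(\frac{42}{-137} - 130\right) 148 = \left(42 \left(- \frac{1}{137}\right) - 130\right) 148 = \left(- \frac{42}{137} - 130\right) 148 = \left(- \frac{17852}{137}\right) 148 = - \frac{2642096}{137}$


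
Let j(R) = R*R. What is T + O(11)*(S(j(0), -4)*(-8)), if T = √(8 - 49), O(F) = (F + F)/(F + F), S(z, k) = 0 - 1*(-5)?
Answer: -40 + I*√41 ≈ -40.0 + 6.4031*I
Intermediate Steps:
j(R) = R²
S(z, k) = 5 (S(z, k) = 0 + 5 = 5)
O(F) = 1 (O(F) = (2*F)/((2*F)) = (2*F)*(1/(2*F)) = 1)
T = I*√41 (T = √(-41) = I*√41 ≈ 6.4031*I)
T + O(11)*(S(j(0), -4)*(-8)) = I*√41 + 1*(5*(-8)) = I*√41 + 1*(-40) = I*√41 - 40 = -40 + I*√41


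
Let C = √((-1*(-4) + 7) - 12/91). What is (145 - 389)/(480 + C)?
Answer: -10657920/20965411 + 244*√89999/20965411 ≈ -0.50487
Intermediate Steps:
C = √89999/91 (C = √((4 + 7) - 12*1/91) = √(11 - 12/91) = √(989/91) = √89999/91 ≈ 3.2967)
(145 - 389)/(480 + C) = (145 - 389)/(480 + √89999/91) = -244/(480 + √89999/91)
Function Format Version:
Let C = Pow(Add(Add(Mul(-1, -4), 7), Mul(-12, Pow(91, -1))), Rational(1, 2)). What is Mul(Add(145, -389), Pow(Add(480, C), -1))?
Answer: Add(Rational(-10657920, 20965411), Mul(Rational(244, 20965411), Pow(89999, Rational(1, 2)))) ≈ -0.50487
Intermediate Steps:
C = Mul(Rational(1, 91), Pow(89999, Rational(1, 2))) (C = Pow(Add(Add(4, 7), Mul(-12, Rational(1, 91))), Rational(1, 2)) = Pow(Add(11, Rational(-12, 91)), Rational(1, 2)) = Pow(Rational(989, 91), Rational(1, 2)) = Mul(Rational(1, 91), Pow(89999, Rational(1, 2))) ≈ 3.2967)
Mul(Add(145, -389), Pow(Add(480, C), -1)) = Mul(Add(145, -389), Pow(Add(480, Mul(Rational(1, 91), Pow(89999, Rational(1, 2)))), -1)) = Mul(-244, Pow(Add(480, Mul(Rational(1, 91), Pow(89999, Rational(1, 2)))), -1))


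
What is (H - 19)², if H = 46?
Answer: 729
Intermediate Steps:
(H - 19)² = (46 - 19)² = 27² = 729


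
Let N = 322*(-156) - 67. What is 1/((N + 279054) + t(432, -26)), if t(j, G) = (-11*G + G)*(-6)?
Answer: 1/227195 ≈ 4.4015e-6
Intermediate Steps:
N = -50299 (N = -50232 - 67 = -50299)
t(j, G) = 60*G (t(j, G) = -10*G*(-6) = 60*G)
1/((N + 279054) + t(432, -26)) = 1/((-50299 + 279054) + 60*(-26)) = 1/(228755 - 1560) = 1/227195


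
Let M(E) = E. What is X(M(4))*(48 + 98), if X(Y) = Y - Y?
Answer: 0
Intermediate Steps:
X(Y) = 0
X(M(4))*(48 + 98) = 0*(48 + 98) = 0*146 = 0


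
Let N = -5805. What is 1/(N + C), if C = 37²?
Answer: -1/4436 ≈ -0.00022543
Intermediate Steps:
C = 1369
1/(N + C) = 1/(-5805 + 1369) = 1/(-4436) = -1/4436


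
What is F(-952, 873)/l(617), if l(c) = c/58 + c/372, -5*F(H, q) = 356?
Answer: -3840528/663275 ≈ -5.7903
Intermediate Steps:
F(H, q) = -356/5 (F(H, q) = -⅕*356 = -356/5)
l(c) = 215*c/10788 (l(c) = c*(1/58) + c*(1/372) = c/58 + c/372 = 215*c/10788)
F(-952, 873)/l(617) = -356/(5*((215/10788)*617)) = -356/(5*132655/10788) = -356/5*10788/132655 = -3840528/663275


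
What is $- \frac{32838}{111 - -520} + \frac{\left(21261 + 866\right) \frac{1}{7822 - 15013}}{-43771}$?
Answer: $- \frac{1476569282083}{28373118813} \approx -52.041$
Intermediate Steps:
$- \frac{32838}{111 - -520} + \frac{\left(21261 + 866\right) \frac{1}{7822 - 15013}}{-43771} = - \frac{32838}{111 + 520} + \frac{22127}{-7191} \left(- \frac{1}{43771}\right) = - \frac{32838}{631} + 22127 \left(- \frac{1}{7191}\right) \left(- \frac{1}{43771}\right) = \left(-32838\right) \frac{1}{631} - - \frac{3161}{44965323} = - \frac{32838}{631} + \frac{3161}{44965323} = - \frac{1476569282083}{28373118813}$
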